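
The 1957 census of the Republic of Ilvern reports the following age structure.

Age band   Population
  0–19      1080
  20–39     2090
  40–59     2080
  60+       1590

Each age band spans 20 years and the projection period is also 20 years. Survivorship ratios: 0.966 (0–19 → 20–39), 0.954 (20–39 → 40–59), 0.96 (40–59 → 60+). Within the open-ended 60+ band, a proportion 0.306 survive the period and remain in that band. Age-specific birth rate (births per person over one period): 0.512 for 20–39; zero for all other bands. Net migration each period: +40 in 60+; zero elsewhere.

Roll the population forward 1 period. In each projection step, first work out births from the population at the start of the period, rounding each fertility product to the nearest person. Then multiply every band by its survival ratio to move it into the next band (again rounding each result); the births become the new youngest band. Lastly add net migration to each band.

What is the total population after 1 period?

6631

Period 1:
Births: 2090 × 0.512 = 1070
20–39: 1080 × 0.966 = 1043
40–59: 2090 × 0.954 = 1994
60+: 2080 × 0.96 + 1590 × 0.306 = 1997 + 487 = 2484
Net migration: 60+ + 40 → 2524
Giving 1070 / 1043 / 1994 / 2524.
Total after period 1: 1070 + 1043 + 1994 + 2524 = 6631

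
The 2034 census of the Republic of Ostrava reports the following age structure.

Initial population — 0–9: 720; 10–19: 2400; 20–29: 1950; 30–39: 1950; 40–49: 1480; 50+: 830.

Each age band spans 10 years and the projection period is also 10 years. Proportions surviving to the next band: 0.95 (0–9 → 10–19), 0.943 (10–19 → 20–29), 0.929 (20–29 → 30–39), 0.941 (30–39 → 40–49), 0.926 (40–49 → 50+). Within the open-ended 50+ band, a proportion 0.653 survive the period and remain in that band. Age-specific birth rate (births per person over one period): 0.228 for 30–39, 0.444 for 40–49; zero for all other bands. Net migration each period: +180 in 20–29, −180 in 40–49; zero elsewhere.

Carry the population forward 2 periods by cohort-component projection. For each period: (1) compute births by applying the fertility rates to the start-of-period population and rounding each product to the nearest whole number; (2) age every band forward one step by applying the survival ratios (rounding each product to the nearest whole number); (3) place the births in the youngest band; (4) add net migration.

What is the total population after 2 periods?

9597

Call the bands 1 to 6, youngest first.
Period 1:
Births: 1950 × 0.228 = 445, 1480 × 0.444 = 657 → total 1102
Band 2: 720 × 0.95 = 684
Band 3: 2400 × 0.943 = 2263
Band 4: 1950 × 0.929 = 1812
Band 5: 1950 × 0.941 = 1835
Band 6: 1480 × 0.926 + 830 × 0.653 = 1370 + 542 = 1912
Net migration: Band 3 + 180 → 2443; Band 5 − 180 → 1655
Population now: 0–9=1102, 10–19=684, 20–29=2443, 30–39=1812, 40–49=1655, 50+=1912
Period 2:
Births: 1812 × 0.228 = 413, 1655 × 0.444 = 735 → total 1148
Band 2: 1102 × 0.95 = 1047
Band 3: 684 × 0.943 = 645
Band 4: 2443 × 0.929 = 2270
Band 5: 1812 × 0.941 = 1705
Band 6: 1655 × 0.926 + 1912 × 0.653 = 1533 + 1249 = 2782
Net migration: Band 3 + 180 → 825; Band 5 − 180 → 1525
Population now: 0–9=1148, 10–19=1047, 20–29=825, 30–39=2270, 40–49=1525, 50+=2782
Total after period 2: 1148 + 1047 + 825 + 2270 + 1525 + 2782 = 9597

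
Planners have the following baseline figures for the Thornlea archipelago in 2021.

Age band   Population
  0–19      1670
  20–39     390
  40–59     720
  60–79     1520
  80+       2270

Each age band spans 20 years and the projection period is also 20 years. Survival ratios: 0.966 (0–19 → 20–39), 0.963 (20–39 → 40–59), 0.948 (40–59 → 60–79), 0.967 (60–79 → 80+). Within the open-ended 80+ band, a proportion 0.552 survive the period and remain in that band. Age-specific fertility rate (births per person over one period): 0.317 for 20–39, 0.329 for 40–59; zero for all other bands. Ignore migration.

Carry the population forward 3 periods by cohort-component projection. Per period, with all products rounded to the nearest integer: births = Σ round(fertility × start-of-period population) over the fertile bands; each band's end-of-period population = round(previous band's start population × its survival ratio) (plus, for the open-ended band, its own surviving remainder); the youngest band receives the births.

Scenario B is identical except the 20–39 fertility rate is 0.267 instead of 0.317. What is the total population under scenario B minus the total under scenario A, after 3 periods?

-119

After projecting period 1:
Births: 390 * 0.317 = 124, 720 * 0.329 = 237 ⇒ total 361
20–39: 1670 * 0.966 = 1613
40–59: 390 * 0.963 = 376
60–79: 720 * 0.948 = 683
80+: 1520 * 0.967 + 2270 * 0.552 = 1470 + 1253 = 2723
End of period: [361, 1613, 376, 683, 2723]
After projecting period 2:
Births: 1613 * 0.317 = 511, 376 * 0.329 = 124 ⇒ total 635
20–39: 361 * 0.966 = 349
40–59: 1613 * 0.963 = 1553
60–79: 376 * 0.948 = 356
80+: 683 * 0.967 + 2723 * 0.552 = 660 + 1503 = 2163
End of period: [635, 349, 1553, 356, 2163]
After projecting period 3:
Births: 349 * 0.317 = 111, 1553 * 0.329 = 511 ⇒ total 622
20–39: 635 * 0.966 = 613
40–59: 349 * 0.963 = 336
60–79: 1553 * 0.948 = 1472
80+: 356 * 0.967 + 2163 * 0.552 = 344 + 1194 = 1538
End of period: [622, 613, 336, 1472, 1538]
Scenario A total after 3 periods: 4581
Scenario B projection —
After projecting period 1:
Births: 390 * 0.267 = 104, 720 * 0.329 = 237 ⇒ total 341
20–39: 1670 * 0.966 = 1613
40–59: 390 * 0.963 = 376
60–79: 720 * 0.948 = 683
80+: 1520 * 0.967 + 2270 * 0.552 = 1470 + 1253 = 2723
End of period: [341, 1613, 376, 683, 2723]
After projecting period 2:
Births: 1613 * 0.267 = 431, 376 * 0.329 = 124 ⇒ total 555
20–39: 341 * 0.966 = 329
40–59: 1613 * 0.963 = 1553
60–79: 376 * 0.948 = 356
80+: 683 * 0.967 + 2723 * 0.552 = 660 + 1503 = 2163
End of period: [555, 329, 1553, 356, 2163]
After projecting period 3:
Births: 329 * 0.267 = 88, 1553 * 0.329 = 511 ⇒ total 599
20–39: 555 * 0.966 = 536
40–59: 329 * 0.963 = 317
60–79: 1553 * 0.948 = 1472
80+: 356 * 0.967 + 2163 * 0.552 = 344 + 1194 = 1538
End of period: [599, 536, 317, 1472, 1538]
Scenario B total after 3 periods: 4462
Difference B − A = 4462 − 4581 = -119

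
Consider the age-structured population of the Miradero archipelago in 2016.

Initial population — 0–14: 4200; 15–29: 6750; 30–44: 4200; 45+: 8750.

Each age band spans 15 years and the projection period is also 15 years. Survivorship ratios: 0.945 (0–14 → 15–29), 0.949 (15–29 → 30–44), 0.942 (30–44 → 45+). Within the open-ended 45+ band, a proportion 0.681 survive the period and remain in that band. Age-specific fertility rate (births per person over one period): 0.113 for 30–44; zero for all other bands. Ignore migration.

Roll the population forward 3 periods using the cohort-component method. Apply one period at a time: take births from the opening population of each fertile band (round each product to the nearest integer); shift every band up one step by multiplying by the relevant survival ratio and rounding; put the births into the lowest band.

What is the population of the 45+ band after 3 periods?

12256

[period 1]
Births: 4200 * 0.113 = 475
15–29: 4200 * 0.945 = 3969
30–44: 6750 * 0.949 = 6406
45+: 4200 * 0.942 + 8750 * 0.681 = 3956 + 5959 = 9915
End of period: [475, 3969, 6406, 9915]
[period 2]
Births: 6406 * 0.113 = 724
15–29: 475 * 0.945 = 449
30–44: 3969 * 0.949 = 3767
45+: 6406 * 0.942 + 9915 * 0.681 = 6034 + 6752 = 12786
End of period: [724, 449, 3767, 12786]
[period 3]
Births: 3767 * 0.113 = 426
15–29: 724 * 0.945 = 684
30–44: 449 * 0.949 = 426
45+: 3767 * 0.942 + 12786 * 0.681 = 3549 + 8707 = 12256
End of period: [426, 684, 426, 12256]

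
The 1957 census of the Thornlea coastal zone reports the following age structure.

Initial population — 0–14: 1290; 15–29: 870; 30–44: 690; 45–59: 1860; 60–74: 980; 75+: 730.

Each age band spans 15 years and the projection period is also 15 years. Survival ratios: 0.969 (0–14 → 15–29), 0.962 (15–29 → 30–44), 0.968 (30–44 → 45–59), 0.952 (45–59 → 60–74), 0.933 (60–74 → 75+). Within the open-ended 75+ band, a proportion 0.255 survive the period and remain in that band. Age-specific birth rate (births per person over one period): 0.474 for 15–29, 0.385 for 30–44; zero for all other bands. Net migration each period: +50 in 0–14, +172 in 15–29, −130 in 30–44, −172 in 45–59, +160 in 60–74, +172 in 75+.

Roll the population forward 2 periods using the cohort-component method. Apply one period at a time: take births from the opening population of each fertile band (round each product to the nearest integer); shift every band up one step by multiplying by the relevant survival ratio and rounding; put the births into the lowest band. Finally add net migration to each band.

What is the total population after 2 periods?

(Groups numbered youngest = 1 to oldest = 6.)
Period 1.
Births: 870 × 0.474 = 412, 690 × 0.385 = 266 → total 678
Group 2: 1290 × 0.969 = 1250
Group 3: 870 × 0.962 = 837
Group 4: 690 × 0.968 = 668
Group 5: 1860 × 0.952 = 1771
Group 6: 980 × 0.933 + 730 × 0.255 = 914 + 186 = 1100
Net migration: Group 1 + 50 → 728; Group 2 + 172 → 1422; Group 3 − 130 → 707; Group 4 − 172 → 496; Group 5 + 160 → 1931; Group 6 + 172 → 1272
Giving 728 / 1422 / 707 / 496 / 1931 / 1272.
Period 2.
Births: 1422 × 0.474 = 674, 707 × 0.385 = 272 → total 946
Group 2: 728 × 0.969 = 705
Group 3: 1422 × 0.962 = 1368
Group 4: 707 × 0.968 = 684
Group 5: 496 × 0.952 = 472
Group 6: 1931 × 0.933 + 1272 × 0.255 = 1802 + 324 = 2126
Net migration: Group 1 + 50 → 996; Group 2 + 172 → 877; Group 3 − 130 → 1238; Group 4 − 172 → 512; Group 5 + 160 → 632; Group 6 + 172 → 2298
Giving 996 / 877 / 1238 / 512 / 632 / 2298.
Total after period 2: 996 + 877 + 1238 + 512 + 632 + 2298 = 6553

6553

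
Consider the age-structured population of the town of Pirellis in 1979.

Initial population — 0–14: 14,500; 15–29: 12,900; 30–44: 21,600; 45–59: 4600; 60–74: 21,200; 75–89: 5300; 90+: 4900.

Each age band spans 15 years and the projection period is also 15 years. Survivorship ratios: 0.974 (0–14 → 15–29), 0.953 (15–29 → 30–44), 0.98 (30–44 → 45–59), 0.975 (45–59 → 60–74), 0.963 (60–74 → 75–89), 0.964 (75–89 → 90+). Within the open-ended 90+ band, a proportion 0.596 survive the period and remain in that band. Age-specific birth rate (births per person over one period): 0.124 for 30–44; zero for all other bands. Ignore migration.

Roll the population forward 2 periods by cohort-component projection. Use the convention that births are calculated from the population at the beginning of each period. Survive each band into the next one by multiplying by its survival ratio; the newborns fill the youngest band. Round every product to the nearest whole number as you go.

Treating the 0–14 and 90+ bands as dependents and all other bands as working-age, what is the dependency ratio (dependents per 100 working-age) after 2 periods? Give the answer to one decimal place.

49.0

Let group 1 be 0–14 through group 7 = 90+.
— Period 1 —
Births: 21600 × 0.124 = 2678
Group 2: 14500 × 0.974 = 14123
Group 3: 12900 × 0.953 = 12294
Group 4: 21600 × 0.98 = 21168
Group 5: 4600 × 0.975 = 4485
Group 6: 21200 × 0.963 = 20416
Group 7: 5300 × 0.964 + 4900 × 0.596 = 5109 + 2920 = 8029
→ [2678, 14123, 12294, 21168, 4485, 20416, 8029]
— Period 2 —
Births: 12294 × 0.124 = 1524
Group 2: 2678 × 0.974 = 2608
Group 3: 14123 × 0.953 = 13459
Group 4: 12294 × 0.98 = 12048
Group 5: 21168 × 0.975 = 20639
Group 6: 4485 × 0.963 = 4319
Group 7: 20416 × 0.964 + 8029 × 0.596 = 19681 + 4785 = 24466
→ [1524, 2608, 13459, 12048, 20639, 4319, 24466]
Dependents (band 0–14 + band 90+) = 1524 + 24466 = 25990; working-age = 53073; ratio = 25990/53073 × 100 = 49.0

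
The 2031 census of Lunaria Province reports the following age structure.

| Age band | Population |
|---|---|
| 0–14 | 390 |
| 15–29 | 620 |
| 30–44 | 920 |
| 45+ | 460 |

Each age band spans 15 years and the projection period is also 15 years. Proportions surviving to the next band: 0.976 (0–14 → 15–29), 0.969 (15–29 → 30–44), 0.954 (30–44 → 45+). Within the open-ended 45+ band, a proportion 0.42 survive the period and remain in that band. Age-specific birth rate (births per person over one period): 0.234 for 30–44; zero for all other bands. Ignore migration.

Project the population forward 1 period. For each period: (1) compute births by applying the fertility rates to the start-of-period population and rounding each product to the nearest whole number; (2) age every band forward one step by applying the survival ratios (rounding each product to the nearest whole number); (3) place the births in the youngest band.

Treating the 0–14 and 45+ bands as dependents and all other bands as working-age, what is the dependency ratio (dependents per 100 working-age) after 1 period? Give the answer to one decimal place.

Let group 1 be 0–14 through group 4 = 45+.
Period 1:
Births: 920 × 0.234 = 215
Group 2: 390 × 0.976 = 381
Group 3: 620 × 0.969 = 601
Group 4: 920 × 0.954 + 460 × 0.42 = 878 + 193 = 1071
Giving 215 / 381 / 601 / 1071.
Dependents (band 0–14 + band 45+) = 215 + 1071 = 1286; working-age = 982; ratio = 1286/982 × 100 = 131.0

131.0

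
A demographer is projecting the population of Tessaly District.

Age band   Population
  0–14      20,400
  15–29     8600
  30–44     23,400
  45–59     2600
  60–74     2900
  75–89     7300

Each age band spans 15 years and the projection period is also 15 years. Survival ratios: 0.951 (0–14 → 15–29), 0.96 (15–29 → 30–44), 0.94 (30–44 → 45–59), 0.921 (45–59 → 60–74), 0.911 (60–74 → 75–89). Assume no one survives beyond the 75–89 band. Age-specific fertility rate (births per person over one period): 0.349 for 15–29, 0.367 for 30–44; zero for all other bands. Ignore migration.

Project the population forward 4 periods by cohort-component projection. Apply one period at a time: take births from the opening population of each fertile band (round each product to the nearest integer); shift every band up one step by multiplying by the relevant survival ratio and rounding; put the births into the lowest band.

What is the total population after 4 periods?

58823

Call the bands 1 to 6, youngest first.
— Period 1 —
Births: 8600 × 0.349 = 3001 ; 23400 × 0.367 = 8588 — total 11589
Band 2: 20400 × 0.951 = 19400
Band 3: 8600 × 0.96 = 8256
Band 4: 23400 × 0.94 = 21996
Band 5: 2600 × 0.921 = 2395
Band 6: 2900 × 0.911 = 2642
Giving 11589 / 19400 / 8256 / 21996 / 2395 / 2642.
— Period 2 —
Births: 19400 × 0.349 = 6771 ; 8256 × 0.367 = 3030 — total 9801
Band 2: 11589 × 0.951 = 11021
Band 3: 19400 × 0.96 = 18624
Band 4: 8256 × 0.94 = 7761
Band 5: 21996 × 0.921 = 20258
Band 6: 2395 × 0.911 = 2182
Giving 9801 / 11021 / 18624 / 7761 / 20258 / 2182.
— Period 3 —
Births: 11021 × 0.349 = 3846 ; 18624 × 0.367 = 6835 — total 10681
Band 2: 9801 × 0.951 = 9321
Band 3: 11021 × 0.96 = 10580
Band 4: 18624 × 0.94 = 17507
Band 5: 7761 × 0.921 = 7148
Band 6: 20258 × 0.911 = 18455
Giving 10681 / 9321 / 10580 / 17507 / 7148 / 18455.
— Period 4 —
Births: 9321 × 0.349 = 3253 ; 10580 × 0.367 = 3883 — total 7136
Band 2: 10681 × 0.951 = 10158
Band 3: 9321 × 0.96 = 8948
Band 4: 10580 × 0.94 = 9945
Band 5: 17507 × 0.921 = 16124
Band 6: 7148 × 0.911 = 6512
Giving 7136 / 10158 / 8948 / 9945 / 16124 / 6512.
Total after period 4: 7136 + 10158 + 8948 + 9945 + 16124 + 6512 = 58823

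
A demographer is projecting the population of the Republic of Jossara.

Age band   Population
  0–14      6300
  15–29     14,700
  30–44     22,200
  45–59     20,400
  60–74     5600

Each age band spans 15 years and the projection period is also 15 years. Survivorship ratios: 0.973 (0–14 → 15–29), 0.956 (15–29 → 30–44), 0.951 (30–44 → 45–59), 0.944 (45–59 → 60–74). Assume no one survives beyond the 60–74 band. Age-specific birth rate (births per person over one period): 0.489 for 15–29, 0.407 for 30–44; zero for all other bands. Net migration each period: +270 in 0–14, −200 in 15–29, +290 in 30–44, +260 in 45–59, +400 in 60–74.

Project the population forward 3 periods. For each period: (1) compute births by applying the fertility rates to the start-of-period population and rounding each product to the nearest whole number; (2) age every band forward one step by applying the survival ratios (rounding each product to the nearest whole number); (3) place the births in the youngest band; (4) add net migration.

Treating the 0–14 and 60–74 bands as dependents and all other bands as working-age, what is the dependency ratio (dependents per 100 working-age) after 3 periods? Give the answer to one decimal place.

80.1

Numbering the bands 1..5 from youngest to oldest:
Period 1.
Births: 14700 × 0.489 = 7188  |  22200 × 0.407 = 9035 ⇒ total 16223
Band 2: 6300 × 0.973 = 6130
Band 3: 14700 × 0.956 = 14053
Band 4: 22200 × 0.951 = 21112
Band 5: 20400 × 0.944 = 19258
Net migration: Band 1 + 270 → 16493; Band 2 − 200 → 5930; Band 3 + 290 → 14343; Band 4 + 260 → 21372; Band 5 + 400 → 19658
End of period: [16493, 5930, 14343, 21372, 19658]
Period 2.
Births: 5930 × 0.489 = 2900  |  14343 × 0.407 = 5838 ⇒ total 8738
Band 2: 16493 × 0.973 = 16048
Band 3: 5930 × 0.956 = 5669
Band 4: 14343 × 0.951 = 13640
Band 5: 21372 × 0.944 = 20175
Net migration: Band 1 + 270 → 9008; Band 2 − 200 → 15848; Band 3 + 290 → 5959; Band 4 + 260 → 13900; Band 5 + 400 → 20575
End of period: [9008, 15848, 5959, 13900, 20575]
Period 3.
Births: 15848 × 0.489 = 7750  |  5959 × 0.407 = 2425 ⇒ total 10175
Band 2: 9008 × 0.973 = 8765
Band 3: 15848 × 0.956 = 15151
Band 4: 5959 × 0.951 = 5667
Band 5: 13900 × 0.944 = 13122
Net migration: Band 1 + 270 → 10445; Band 2 − 200 → 8565; Band 3 + 290 → 15441; Band 4 + 260 → 5927; Band 5 + 400 → 13522
End of period: [10445, 8565, 15441, 5927, 13522]
Dependents (band 0–14 + band 60–74) = 10445 + 13522 = 23967; working-age = 29933; ratio = 23967/29933 × 100 = 80.1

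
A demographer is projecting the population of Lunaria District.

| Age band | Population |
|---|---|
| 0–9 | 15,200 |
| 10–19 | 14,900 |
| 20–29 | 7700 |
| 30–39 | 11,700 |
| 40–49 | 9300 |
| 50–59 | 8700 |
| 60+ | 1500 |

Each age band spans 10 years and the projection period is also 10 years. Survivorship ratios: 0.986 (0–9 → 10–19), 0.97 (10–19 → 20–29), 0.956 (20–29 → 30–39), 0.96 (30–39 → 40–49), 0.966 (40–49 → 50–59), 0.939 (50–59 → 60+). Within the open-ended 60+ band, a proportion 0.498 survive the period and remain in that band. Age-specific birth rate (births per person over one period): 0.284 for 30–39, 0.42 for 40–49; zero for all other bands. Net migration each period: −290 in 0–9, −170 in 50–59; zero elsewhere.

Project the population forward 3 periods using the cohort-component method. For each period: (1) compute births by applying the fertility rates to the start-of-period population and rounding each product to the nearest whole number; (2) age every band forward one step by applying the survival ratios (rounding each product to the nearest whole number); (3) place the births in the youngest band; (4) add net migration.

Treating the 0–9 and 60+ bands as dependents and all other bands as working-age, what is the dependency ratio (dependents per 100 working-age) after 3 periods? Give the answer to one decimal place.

49.0

Period 1.
Births: 11700 * 0.284 = 3323, 9300 * 0.42 = 3906 → 7229
10–19: 15200 * 0.986 = 14987
20–29: 14900 * 0.97 = 14453
30–39: 7700 * 0.956 = 7361
40–49: 11700 * 0.96 = 11232
50–59: 9300 * 0.966 = 8984
60+: 8700 * 0.939 + 1500 * 0.498 = 8169 + 747 = 8916
Net migration: 0–9 − 290 → 6939; 50–59 − 170 → 8814
End of period: [6939, 14987, 14453, 7361, 11232, 8814, 8916]
Period 2.
Births: 7361 * 0.284 = 2091, 11232 * 0.42 = 4717 → 6808
10–19: 6939 * 0.986 = 6842
20–29: 14987 * 0.97 = 14537
30–39: 14453 * 0.956 = 13817
40–49: 7361 * 0.96 = 7067
50–59: 11232 * 0.966 = 10850
60+: 8814 * 0.939 + 8916 * 0.498 = 8276 + 4440 = 12716
Net migration: 0–9 − 290 → 6518; 50–59 − 170 → 10680
End of period: [6518, 6842, 14537, 13817, 7067, 10680, 12716]
Period 3.
Births: 13817 * 0.284 = 3924, 7067 * 0.42 = 2968 → 6892
10–19: 6518 * 0.986 = 6427
20–29: 6842 * 0.97 = 6637
30–39: 14537 * 0.956 = 13897
40–49: 13817 * 0.96 = 13264
50–59: 7067 * 0.966 = 6827
60+: 10680 * 0.939 + 12716 * 0.498 = 10029 + 6333 = 16362
Net migration: 0–9 − 290 → 6602; 50–59 − 170 → 6657
End of period: [6602, 6427, 6637, 13897, 13264, 6657, 16362]
Dependents (band 0–9 + band 60+) = 6602 + 16362 = 22964; working-age = 46882; ratio = 22964/46882 × 100 = 49.0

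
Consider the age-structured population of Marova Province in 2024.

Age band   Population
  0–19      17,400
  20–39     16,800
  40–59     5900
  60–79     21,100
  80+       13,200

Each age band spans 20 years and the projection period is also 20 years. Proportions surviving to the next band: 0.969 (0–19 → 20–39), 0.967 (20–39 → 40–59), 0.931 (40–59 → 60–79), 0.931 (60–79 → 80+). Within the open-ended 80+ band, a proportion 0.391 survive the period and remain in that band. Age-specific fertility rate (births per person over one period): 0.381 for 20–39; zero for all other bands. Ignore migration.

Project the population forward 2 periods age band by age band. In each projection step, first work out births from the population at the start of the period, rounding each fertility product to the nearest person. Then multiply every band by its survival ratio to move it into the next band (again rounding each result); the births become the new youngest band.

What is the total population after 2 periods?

Numbering the bands 1..5 from youngest to oldest:
After projecting period 1:
Births: 16800 * 0.381 = 6401
Band 2: 17400 * 0.969 = 16861
Band 3: 16800 * 0.967 = 16246
Band 4: 5900 * 0.931 = 5493
Band 5: 21100 * 0.931 + 13200 * 0.391 = 19644 + 5161 = 24805
Giving 6401 / 16861 / 16246 / 5493 / 24805.
After projecting period 2:
Births: 16861 * 0.381 = 6424
Band 2: 6401 * 0.969 = 6203
Band 3: 16861 * 0.967 = 16305
Band 4: 16246 * 0.931 = 15125
Band 5: 5493 * 0.931 + 24805 * 0.391 = 5114 + 9699 = 14813
Giving 6424 / 6203 / 16305 / 15125 / 14813.
Total after period 2: 6424 + 6203 + 16305 + 15125 + 14813 = 58870

58870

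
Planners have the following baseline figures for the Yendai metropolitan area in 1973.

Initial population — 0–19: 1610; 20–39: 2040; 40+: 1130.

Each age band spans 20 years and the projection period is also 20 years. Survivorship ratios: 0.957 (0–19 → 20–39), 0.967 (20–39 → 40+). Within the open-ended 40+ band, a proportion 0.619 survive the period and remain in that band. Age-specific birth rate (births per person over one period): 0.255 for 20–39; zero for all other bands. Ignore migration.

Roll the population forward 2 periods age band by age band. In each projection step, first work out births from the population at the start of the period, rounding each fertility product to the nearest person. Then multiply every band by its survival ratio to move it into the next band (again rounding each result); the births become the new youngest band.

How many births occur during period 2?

Call the bands 1 to 3, youngest first.
Period 1.
Births: 2040 × 0.255 = 520
Band 2: 1610 × 0.957 = 1541
Band 3: 2040 × 0.967 + 1130 × 0.619 = 1973 + 699 = 2672
End of period: [520, 1541, 2672]
Period 2.
Births: 1541 × 0.255 = 393
Band 2: 520 × 0.957 = 498
Band 3: 1541 × 0.967 + 2672 × 0.619 = 1490 + 1654 = 3144
End of period: [393, 498, 3144]

393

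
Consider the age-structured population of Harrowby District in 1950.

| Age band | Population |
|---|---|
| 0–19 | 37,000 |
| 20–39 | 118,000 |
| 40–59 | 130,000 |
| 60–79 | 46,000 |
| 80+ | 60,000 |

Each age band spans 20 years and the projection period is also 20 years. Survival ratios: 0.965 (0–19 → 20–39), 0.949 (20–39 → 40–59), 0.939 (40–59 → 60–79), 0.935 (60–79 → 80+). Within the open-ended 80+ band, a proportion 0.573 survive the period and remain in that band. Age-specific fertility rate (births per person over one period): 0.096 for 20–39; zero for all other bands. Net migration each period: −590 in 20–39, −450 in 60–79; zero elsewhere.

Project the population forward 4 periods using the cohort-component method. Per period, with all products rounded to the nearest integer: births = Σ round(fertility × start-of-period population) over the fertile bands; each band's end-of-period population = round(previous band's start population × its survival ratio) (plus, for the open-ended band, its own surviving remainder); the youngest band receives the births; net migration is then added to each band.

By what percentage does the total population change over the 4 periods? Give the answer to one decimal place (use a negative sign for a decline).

-62.0

[period 1]
Births: 118000 × 0.096 = 11328
20–39: 37000 × 0.965 = 35705
40–59: 118000 × 0.949 = 111982
60–79: 130000 × 0.939 = 122070
80+: 46000 × 0.935 + 60000 × 0.573 = 43010 + 34380 = 77390
Net migration: 20–39 − 590 → 35115; 60–79 − 450 → 121620
End of period: [11328, 35115, 111982, 121620, 77390]
[period 2]
Births: 35115 × 0.096 = 3371
20–39: 11328 × 0.965 = 10932
40–59: 35115 × 0.949 = 33324
60–79: 111982 × 0.939 = 105151
80+: 121620 × 0.935 + 77390 × 0.573 = 113715 + 44344 = 158059
Net migration: 20–39 − 590 → 10342; 60–79 − 450 → 104701
End of period: [3371, 10342, 33324, 104701, 158059]
[period 3]
Births: 10342 × 0.096 = 993
20–39: 3371 × 0.965 = 3253
40–59: 10342 × 0.949 = 9815
60–79: 33324 × 0.939 = 31291
80+: 104701 × 0.935 + 158059 × 0.573 = 97895 + 90568 = 188463
Net migration: 20–39 − 590 → 2663; 60–79 − 450 → 30841
End of period: [993, 2663, 9815, 30841, 188463]
[period 4]
Births: 2663 × 0.096 = 256
20–39: 993 × 0.965 = 958
40–59: 2663 × 0.949 = 2527
60–79: 9815 × 0.939 = 9216
80+: 30841 × 0.935 + 188463 × 0.573 = 28836 + 107989 = 136825
Net migration: 20–39 − 590 → 368; 60–79 − 450 → 8766
End of period: [256, 368, 2527, 8766, 136825]
Total: 391000 → 148742; change = -242258; percentage change = -62.0%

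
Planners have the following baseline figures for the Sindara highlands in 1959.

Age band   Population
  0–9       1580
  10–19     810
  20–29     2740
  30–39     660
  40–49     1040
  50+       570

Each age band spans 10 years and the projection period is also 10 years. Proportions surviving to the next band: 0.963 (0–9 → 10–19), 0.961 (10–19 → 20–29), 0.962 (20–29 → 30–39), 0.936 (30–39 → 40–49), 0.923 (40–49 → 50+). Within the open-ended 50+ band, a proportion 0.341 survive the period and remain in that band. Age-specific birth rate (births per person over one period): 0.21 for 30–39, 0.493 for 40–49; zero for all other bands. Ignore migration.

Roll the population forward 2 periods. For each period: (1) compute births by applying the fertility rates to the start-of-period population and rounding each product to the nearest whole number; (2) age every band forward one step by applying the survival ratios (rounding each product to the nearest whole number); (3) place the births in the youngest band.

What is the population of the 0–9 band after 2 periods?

859

Call the groups 1 to 6, youngest first.
Period 1:
Births: 660 × 0.21 = 139  |  1040 × 0.493 = 513 — total 652
Group 2: 1580 × 0.963 = 1522
Group 3: 810 × 0.961 = 778
Group 4: 2740 × 0.962 = 2636
Group 5: 660 × 0.936 = 618
Group 6: 1040 × 0.923 + 570 × 0.341 = 960 + 194 = 1154
End of period: [652, 1522, 778, 2636, 618, 1154]
Period 2:
Births: 2636 × 0.21 = 554  |  618 × 0.493 = 305 — total 859
Group 2: 652 × 0.963 = 628
Group 3: 1522 × 0.961 = 1463
Group 4: 778 × 0.962 = 748
Group 5: 2636 × 0.936 = 2467
Group 6: 618 × 0.923 + 1154 × 0.341 = 570 + 394 = 964
End of period: [859, 628, 1463, 748, 2467, 964]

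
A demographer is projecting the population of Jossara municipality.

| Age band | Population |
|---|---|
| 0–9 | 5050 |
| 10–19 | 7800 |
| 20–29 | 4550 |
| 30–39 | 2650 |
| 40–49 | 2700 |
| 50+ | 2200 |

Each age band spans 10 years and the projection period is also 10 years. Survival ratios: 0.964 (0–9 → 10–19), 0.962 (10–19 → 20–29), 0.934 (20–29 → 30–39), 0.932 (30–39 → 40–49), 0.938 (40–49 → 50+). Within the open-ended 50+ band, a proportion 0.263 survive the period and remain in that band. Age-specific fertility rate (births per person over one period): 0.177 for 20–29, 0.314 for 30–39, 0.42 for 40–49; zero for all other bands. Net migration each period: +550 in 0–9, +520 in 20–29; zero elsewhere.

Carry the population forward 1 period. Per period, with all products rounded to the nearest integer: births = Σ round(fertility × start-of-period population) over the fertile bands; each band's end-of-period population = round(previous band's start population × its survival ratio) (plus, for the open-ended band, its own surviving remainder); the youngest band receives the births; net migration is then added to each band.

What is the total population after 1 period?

— Period 1 —
Births: 4550 * 0.177 = 805  |  2650 * 0.314 = 832  |  2700 * 0.42 = 1134 → 2771
10–19: 5050 * 0.964 = 4868
20–29: 7800 * 0.962 = 7504
30–39: 4550 * 0.934 = 4250
40–49: 2650 * 0.932 = 2470
50+: 2700 * 0.938 + 2200 * 0.263 = 2533 + 579 = 3112
Net migration: 0–9 + 550 → 3321; 20–29 + 520 → 8024
End of period: [3321, 4868, 8024, 4250, 2470, 3112]
Total after period 1: 3321 + 4868 + 8024 + 4250 + 2470 + 3112 = 26045

26045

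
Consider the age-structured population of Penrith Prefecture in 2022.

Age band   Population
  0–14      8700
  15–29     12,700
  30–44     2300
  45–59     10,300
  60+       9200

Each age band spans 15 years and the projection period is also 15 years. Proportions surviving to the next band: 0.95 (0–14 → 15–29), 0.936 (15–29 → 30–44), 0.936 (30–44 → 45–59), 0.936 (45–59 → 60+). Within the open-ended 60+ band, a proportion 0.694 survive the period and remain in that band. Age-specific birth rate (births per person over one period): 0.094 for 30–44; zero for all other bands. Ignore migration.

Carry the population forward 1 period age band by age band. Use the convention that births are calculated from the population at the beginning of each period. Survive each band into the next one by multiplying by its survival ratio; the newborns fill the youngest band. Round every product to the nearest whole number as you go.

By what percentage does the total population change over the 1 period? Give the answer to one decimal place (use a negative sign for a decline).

— Period 1 —
Births: 2300 × 0.094 = 216
15–29: 8700 × 0.95 = 8265
30–44: 12700 × 0.936 = 11887
45–59: 2300 × 0.936 = 2153
60+: 10300 × 0.936 + 9200 × 0.694 = 9641 + 6385 = 16026
Giving 216 / 8265 / 11887 / 2153 / 16026.
Total: 43200 → 38547; change = -4653; percentage change = -10.8%

-10.8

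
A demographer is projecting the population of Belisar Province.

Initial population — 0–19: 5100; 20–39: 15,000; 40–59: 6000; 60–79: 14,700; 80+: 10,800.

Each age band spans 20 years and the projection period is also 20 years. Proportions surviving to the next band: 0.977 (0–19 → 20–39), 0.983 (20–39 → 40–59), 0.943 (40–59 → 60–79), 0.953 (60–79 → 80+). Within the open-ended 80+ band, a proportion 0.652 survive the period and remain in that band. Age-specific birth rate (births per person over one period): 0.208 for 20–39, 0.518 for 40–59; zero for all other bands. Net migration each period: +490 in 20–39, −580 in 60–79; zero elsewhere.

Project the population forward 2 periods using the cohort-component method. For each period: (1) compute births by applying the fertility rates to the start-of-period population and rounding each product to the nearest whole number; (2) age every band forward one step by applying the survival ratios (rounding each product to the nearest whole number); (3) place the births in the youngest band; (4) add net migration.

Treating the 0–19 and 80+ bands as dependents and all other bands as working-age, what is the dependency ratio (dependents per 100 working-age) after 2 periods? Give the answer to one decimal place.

Period 1.
Births: 15000 * 0.208 = 3120, 6000 * 0.518 = 3108 ⇒ total 6228
20–39: 5100 * 0.977 = 4983
40–59: 15000 * 0.983 = 14745
60–79: 6000 * 0.943 = 5658
80+: 14700 * 0.953 + 10800 * 0.652 = 14009 + 7042 = 21051
Net migration: 20–39 + 490 → 5473; 60–79 − 580 → 5078
Giving 6228 / 5473 / 14745 / 5078 / 21051.
Period 2.
Births: 5473 * 0.208 = 1138, 14745 * 0.518 = 7638 ⇒ total 8776
20–39: 6228 * 0.977 = 6085
40–59: 5473 * 0.983 = 5380
60–79: 14745 * 0.943 = 13905
80+: 5078 * 0.953 + 21051 * 0.652 = 4839 + 13725 = 18564
Net migration: 20–39 + 490 → 6575; 60–79 − 580 → 13325
Giving 8776 / 6575 / 5380 / 13325 / 18564.
Dependents (band 0–19 + band 80+) = 8776 + 18564 = 27340; working-age = 25280; ratio = 27340/25280 × 100 = 108.1

108.1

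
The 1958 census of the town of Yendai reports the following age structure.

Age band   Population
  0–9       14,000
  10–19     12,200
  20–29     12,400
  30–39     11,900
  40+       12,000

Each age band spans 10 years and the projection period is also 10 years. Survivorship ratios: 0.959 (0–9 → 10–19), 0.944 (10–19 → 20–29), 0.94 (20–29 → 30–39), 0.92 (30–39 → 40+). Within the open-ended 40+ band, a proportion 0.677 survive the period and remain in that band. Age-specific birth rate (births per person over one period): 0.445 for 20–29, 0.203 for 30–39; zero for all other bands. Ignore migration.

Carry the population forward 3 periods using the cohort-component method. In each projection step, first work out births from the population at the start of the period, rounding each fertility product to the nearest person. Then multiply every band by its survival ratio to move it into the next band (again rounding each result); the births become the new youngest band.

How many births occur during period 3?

Let group 1 be 0–9 through group 5 = 40+.
Period 1.
Births: 12400 * 0.445 = 5518 ; 11900 * 0.203 = 2416 → total 7934
Group 2: 14000 * 0.959 = 13426
Group 3: 12200 * 0.944 = 11517
Group 4: 12400 * 0.94 = 11656
Group 5: 11900 * 0.92 + 12000 * 0.677 = 10948 + 8124 = 19072
Giving 7934 / 13426 / 11517 / 11656 / 19072.
Period 2.
Births: 11517 * 0.445 = 5125 ; 11656 * 0.203 = 2366 → total 7491
Group 2: 7934 * 0.959 = 7609
Group 3: 13426 * 0.944 = 12674
Group 4: 11517 * 0.94 = 10826
Group 5: 11656 * 0.92 + 19072 * 0.677 = 10724 + 12912 = 23636
Giving 7491 / 7609 / 12674 / 10826 / 23636.
Period 3.
Births: 12674 * 0.445 = 5640 ; 10826 * 0.203 = 2198 → total 7838
Group 2: 7491 * 0.959 = 7184
Group 3: 7609 * 0.944 = 7183
Group 4: 12674 * 0.94 = 11914
Group 5: 10826 * 0.92 + 23636 * 0.677 = 9960 + 16002 = 25962
Giving 7838 / 7184 / 7183 / 11914 / 25962.

7838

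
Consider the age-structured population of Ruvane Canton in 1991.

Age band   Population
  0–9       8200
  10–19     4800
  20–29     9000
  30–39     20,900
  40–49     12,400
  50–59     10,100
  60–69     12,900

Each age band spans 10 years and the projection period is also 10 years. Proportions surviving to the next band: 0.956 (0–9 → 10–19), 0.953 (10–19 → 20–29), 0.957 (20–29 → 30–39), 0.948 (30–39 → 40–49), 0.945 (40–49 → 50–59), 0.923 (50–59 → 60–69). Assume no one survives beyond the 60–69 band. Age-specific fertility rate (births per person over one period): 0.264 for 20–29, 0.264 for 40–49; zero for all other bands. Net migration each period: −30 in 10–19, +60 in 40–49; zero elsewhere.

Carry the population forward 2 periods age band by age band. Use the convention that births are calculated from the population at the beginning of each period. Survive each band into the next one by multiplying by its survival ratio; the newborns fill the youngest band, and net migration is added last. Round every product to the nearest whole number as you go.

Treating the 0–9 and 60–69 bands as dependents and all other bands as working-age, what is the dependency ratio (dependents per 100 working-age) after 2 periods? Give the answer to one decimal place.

39.1

Let band 1 be 0–9 through band 7 = 60–69.
Period 1.
Births: 9000 × 0.264 = 2376, 12400 × 0.264 = 3274 → 5650
Band 2: 8200 × 0.956 = 7839
Band 3: 4800 × 0.953 = 4574
Band 4: 9000 × 0.957 = 8613
Band 5: 20900 × 0.948 = 19813
Band 6: 12400 × 0.945 = 11718
Band 7: 10100 × 0.923 = 9322
Net migration: Band 2 − 30 → 7809; Band 5 + 60 → 19873
→ [5650, 7809, 4574, 8613, 19873, 11718, 9322]
Period 2.
Births: 4574 × 0.264 = 1208, 19873 × 0.264 = 5246 → 6454
Band 2: 5650 × 0.956 = 5401
Band 3: 7809 × 0.953 = 7442
Band 4: 4574 × 0.957 = 4377
Band 5: 8613 × 0.948 = 8165
Band 6: 19873 × 0.945 = 18780
Band 7: 11718 × 0.923 = 10816
Net migration: Band 2 − 30 → 5371; Band 5 + 60 → 8225
→ [6454, 5371, 7442, 4377, 8225, 18780, 10816]
Dependents (band 0–9 + band 60–69) = 6454 + 10816 = 17270; working-age = 44195; ratio = 17270/44195 × 100 = 39.1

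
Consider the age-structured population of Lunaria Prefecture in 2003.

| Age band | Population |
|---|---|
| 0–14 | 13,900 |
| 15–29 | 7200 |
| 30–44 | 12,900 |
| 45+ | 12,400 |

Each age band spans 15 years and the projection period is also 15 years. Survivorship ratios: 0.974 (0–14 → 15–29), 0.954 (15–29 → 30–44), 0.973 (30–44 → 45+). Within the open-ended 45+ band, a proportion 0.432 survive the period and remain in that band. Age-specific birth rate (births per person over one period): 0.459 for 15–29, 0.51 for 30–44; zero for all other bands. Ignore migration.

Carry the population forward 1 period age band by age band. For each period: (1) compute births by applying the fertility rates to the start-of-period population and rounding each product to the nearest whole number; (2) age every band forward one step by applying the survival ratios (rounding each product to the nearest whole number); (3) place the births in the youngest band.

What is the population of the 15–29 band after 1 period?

13539

Period 1:
Births: 7200 * 0.459 = 3305 ; 12900 * 0.51 = 6579 → total 9884
15–29: 13900 * 0.974 = 13539
30–44: 7200 * 0.954 = 6869
45+: 12900 * 0.973 + 12400 * 0.432 = 12552 + 5357 = 17909
→ [9884, 13539, 6869, 17909]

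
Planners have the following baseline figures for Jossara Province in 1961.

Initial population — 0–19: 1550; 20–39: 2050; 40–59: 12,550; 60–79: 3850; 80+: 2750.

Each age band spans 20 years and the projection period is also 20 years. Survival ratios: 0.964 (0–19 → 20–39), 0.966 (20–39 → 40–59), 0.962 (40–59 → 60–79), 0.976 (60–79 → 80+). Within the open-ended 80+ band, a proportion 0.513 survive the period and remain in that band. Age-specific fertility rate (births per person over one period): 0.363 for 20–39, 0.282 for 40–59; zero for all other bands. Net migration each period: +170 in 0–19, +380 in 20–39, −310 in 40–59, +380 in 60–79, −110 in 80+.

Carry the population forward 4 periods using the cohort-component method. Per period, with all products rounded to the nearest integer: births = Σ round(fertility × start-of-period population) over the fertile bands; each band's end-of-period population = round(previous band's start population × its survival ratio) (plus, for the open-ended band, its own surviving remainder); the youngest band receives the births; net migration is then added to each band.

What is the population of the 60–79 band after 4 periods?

Numbering the bands 1..5 from youngest to oldest:
Period 1.
Births: 2050 × 0.363 = 744 ; 12550 × 0.282 = 3539 → total 4283
Band 2: 1550 × 0.964 = 1494
Band 3: 2050 × 0.966 = 1980
Band 4: 12550 × 0.962 = 12073
Band 5: 3850 × 0.976 + 2750 × 0.513 = 3758 + 1411 = 5169
Net migration: Band 1 + 170 → 4453; Band 2 + 380 → 1874; Band 3 − 310 → 1670; Band 4 + 380 → 12453; Band 5 − 110 → 5059
Population now: 0–19=4453, 20–39=1874, 40–59=1670, 60–79=12453, 80+=5059
Period 2.
Births: 1874 × 0.363 = 680 ; 1670 × 0.282 = 471 → total 1151
Band 2: 4453 × 0.964 = 4293
Band 3: 1874 × 0.966 = 1810
Band 4: 1670 × 0.962 = 1607
Band 5: 12453 × 0.976 + 5059 × 0.513 = 12154 + 2595 = 14749
Net migration: Band 1 + 170 → 1321; Band 2 + 380 → 4673; Band 3 − 310 → 1500; Band 4 + 380 → 1987; Band 5 − 110 → 14639
Population now: 0–19=1321, 20–39=4673, 40–59=1500, 60–79=1987, 80+=14639
Period 3.
Births: 4673 × 0.363 = 1696 ; 1500 × 0.282 = 423 → total 2119
Band 2: 1321 × 0.964 = 1273
Band 3: 4673 × 0.966 = 4514
Band 4: 1500 × 0.962 = 1443
Band 5: 1987 × 0.976 + 14639 × 0.513 = 1939 + 7510 = 9449
Net migration: Band 1 + 170 → 2289; Band 2 + 380 → 1653; Band 3 − 310 → 4204; Band 4 + 380 → 1823; Band 5 − 110 → 9339
Population now: 0–19=2289, 20–39=1653, 40–59=4204, 60–79=1823, 80+=9339
Period 4.
Births: 1653 × 0.363 = 600 ; 4204 × 0.282 = 1186 → total 1786
Band 2: 2289 × 0.964 = 2207
Band 3: 1653 × 0.966 = 1597
Band 4: 4204 × 0.962 = 4044
Band 5: 1823 × 0.976 + 9339 × 0.513 = 1779 + 4791 = 6570
Net migration: Band 1 + 170 → 1956; Band 2 + 380 → 2587; Band 3 − 310 → 1287; Band 4 + 380 → 4424; Band 5 − 110 → 6460
Population now: 0–19=1956, 20–39=2587, 40–59=1287, 60–79=4424, 80+=6460

4424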